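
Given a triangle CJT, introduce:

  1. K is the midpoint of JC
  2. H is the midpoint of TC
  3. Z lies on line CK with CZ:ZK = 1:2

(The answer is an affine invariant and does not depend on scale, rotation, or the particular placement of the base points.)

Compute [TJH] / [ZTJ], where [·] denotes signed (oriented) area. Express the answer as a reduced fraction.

Set C = (0, 0), J = (1, 0), T = (0, 1); any affine frame gives the same invariant.
1. K is the midpoint of JC ⇒ K = (1/2, 0)
2. H is the midpoint of TC ⇒ H = (0, 1/2)
3. Z lies on line CK with CZ:ZK = 1:2 ⇒ Z = (1/6, 0)
2·[TJH] = -1/2, 2·[ZTJ] = -5/6
[TJH]:[ZTJ] = -1/2:-5/6 = 3/5

[TJH]:[ZTJ] = 3/5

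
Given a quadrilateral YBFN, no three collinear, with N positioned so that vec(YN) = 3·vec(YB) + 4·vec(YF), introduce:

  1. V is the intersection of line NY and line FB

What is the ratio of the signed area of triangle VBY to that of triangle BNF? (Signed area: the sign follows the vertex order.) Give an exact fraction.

Assign Y = (0, 0), B = (1, 0), F = (0, 1), N = (3, 4) — the answer is frame-independent, so this choice is without loss of generality.
1. V is the intersection of line NY and line FB ⇒ V = (3/7, 4/7)
2·[VBY] = -4/7, 2·[BNF] = 6
[VBY]:[BNF] = -4/7:6 = -2/21

[VBY]:[BNF] = -2/21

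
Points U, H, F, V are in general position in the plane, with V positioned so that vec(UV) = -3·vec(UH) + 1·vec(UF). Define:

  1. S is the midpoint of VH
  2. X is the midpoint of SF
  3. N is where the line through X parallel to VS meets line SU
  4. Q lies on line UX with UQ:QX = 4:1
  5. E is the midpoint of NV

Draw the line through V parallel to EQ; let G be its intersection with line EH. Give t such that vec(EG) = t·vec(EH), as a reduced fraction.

t = 17/27

Assign U = (0, 0), H = (1, 0), F = (0, 1), V = (-3, 1) — the answer is frame-independent, so this choice is without loss of generality.
1. S is the midpoint of VH ⇒ S = (-1, 1/2)
2. X is the midpoint of SF ⇒ X = (-1/2, 3/4)
3. N is where the line through X parallel to VS meets line SU ⇒ N = (-5/2, 5/4)
4. Q lies on line UX with UQ:QX = 4:1 ⇒ Q = (-2/5, 3/5)
5. E is the midpoint of NV ⇒ E = (-11/4, 9/8)
through V parallel to EQ: direction (47/20, -21/40); meets EH at G = (-7/18, 5/12)
G = E + t·(H−E) with t = 17/27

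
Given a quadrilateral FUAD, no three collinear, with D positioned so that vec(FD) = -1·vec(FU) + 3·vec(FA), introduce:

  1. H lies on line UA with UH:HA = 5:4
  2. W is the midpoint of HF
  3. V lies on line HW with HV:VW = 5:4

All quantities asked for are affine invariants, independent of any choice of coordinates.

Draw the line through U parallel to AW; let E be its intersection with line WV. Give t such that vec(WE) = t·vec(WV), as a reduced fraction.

t = 81/16

Choose coordinates F = (0, 0), U = (1, 0), A = (0, 1), D = (-1, 3).
1. H lies on line UA with UH:HA = 5:4 ⇒ H = (4/9, 5/9)
2. W is the midpoint of HF ⇒ W = (2/9, 5/18)
3. V lies on line HW with HV:VW = 5:4 ⇒ V = (26/81, 65/162)
through U parallel to AW: direction (2/9, -13/18); meets WV at E = (13/18, 65/72)
E = W + t·(V−W) with t = 81/16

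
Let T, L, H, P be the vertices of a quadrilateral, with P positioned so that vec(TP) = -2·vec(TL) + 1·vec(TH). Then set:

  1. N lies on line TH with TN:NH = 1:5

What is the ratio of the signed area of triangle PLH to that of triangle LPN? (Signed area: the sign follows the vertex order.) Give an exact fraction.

Work in coordinates with T = (0, 0), L = (1, 0), H = (0, 1), P = (-2, 1).
1. N lies on line TH with TN:NH = 1:5 ⇒ N = (0, 1/6)
2·[PLH] = 2, 2·[LPN] = 1/2
[PLH]:[LPN] = 2:1/2 = 4

[PLH]:[LPN] = 4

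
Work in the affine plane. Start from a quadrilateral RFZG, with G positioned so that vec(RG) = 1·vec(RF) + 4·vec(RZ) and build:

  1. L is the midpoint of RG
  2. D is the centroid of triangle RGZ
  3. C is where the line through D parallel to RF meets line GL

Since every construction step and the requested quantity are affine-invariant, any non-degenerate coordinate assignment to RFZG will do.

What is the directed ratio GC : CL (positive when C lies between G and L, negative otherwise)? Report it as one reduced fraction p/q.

GC:CL = -7

Choose coordinates R = (0, 0), F = (1, 0), Z = (0, 1), G = (1, 4).
1. L is the midpoint of RG ⇒ L = (1/2, 2)
2. D is the centroid of triangle RGZ ⇒ D = (1/3, 5/3)
3. C is where the line through D parallel to RF meets line GL ⇒ C = (5/12, 5/3)
C = G + t·(L−G) with t = 7/6, so GC:CL = t:(1−t) = 7/6:-1/6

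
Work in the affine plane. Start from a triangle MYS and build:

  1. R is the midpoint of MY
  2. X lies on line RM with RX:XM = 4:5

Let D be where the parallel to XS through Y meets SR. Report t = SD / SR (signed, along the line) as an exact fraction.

Work in coordinates with M = (0, 0), Y = (1, 0), S = (0, 1).
1. R is the midpoint of MY ⇒ R = (1/2, 0)
2. X lies on line RM with RX:XM = 4:5 ⇒ X = (5/18, 0)
through Y parallel to XS: direction (-5/18, 1); meets SR at D = (13/8, -9/4)
D = S + t·(R−S) with t = 13/4

t = 13/4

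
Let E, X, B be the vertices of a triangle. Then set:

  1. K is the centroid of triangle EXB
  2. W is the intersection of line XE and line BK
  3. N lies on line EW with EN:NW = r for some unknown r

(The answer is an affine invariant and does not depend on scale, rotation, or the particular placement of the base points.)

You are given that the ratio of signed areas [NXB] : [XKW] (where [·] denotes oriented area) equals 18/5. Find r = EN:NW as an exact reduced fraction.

r = 4

Assign E = (0, 0), X = (1, 0), B = (0, 1) — the answer is frame-independent, so this choice is without loss of generality.
1. K is the centroid of triangle EXB ⇒ K = (1/3, 1/3)
2. W is the intersection of line XE and line BK ⇒ W = (1/2, 0)
3. With EN:NW = r, write λ = r/(r+1) so N = E + λ·(W−E); N is affine-linear in λ
Every point depending on N is an affine combination of N and λ-independent points, so each such coordinate is linear in λ; the λ² term in each signed area is a multiple of (W−E)×(W−E) = 0, so 2·[NXB] and 2·[XKW] are each linear in λ. Evaluating at λ=0 and λ=1:
  2·[NXB] = -1/2·λ + 1,   2·[XKW] = 1/6
So [NXB]:[XKW] = (-1/2·λ + 1) / (1/6). Setting this equal to 18/5:
  -1/2·λ + 1 = 18/5·(1/6)  ⇒  λ = 4/5
Then r = λ/(1−λ) = (4/5)/(1/5) = 4. Check: with r = 4, N = (2/5, 0) and [NXB]:[XKW] = 18/5 as required.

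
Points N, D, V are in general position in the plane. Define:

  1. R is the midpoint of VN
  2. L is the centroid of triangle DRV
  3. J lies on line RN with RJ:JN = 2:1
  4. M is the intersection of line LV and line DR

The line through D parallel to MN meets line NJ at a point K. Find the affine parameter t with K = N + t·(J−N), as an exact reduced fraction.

t = -3

Set N = (0, 0), D = (1, 0), V = (0, 1); any affine frame gives the same invariant.
1. R is the midpoint of VN ⇒ R = (0, 1/2)
2. L is the centroid of triangle DRV ⇒ L = (1/3, 1/2)
3. J lies on line RN with RJ:JN = 2:1 ⇒ J = (0, 1/6)
4. M is the intersection of line LV and line DR ⇒ M = (1/2, 1/4)
through D parallel to MN: direction (-1/2, -1/4); meets NJ at K = (0, -1/2)
K = N + t·(J−N) with t = -3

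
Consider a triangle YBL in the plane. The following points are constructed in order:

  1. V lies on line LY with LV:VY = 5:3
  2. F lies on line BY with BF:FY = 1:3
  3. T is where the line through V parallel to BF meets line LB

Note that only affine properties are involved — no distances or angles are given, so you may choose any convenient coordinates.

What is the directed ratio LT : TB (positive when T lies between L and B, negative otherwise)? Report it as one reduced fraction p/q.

LT:TB = 5/3

Work in coordinates with Y = (0, 0), B = (1, 0), L = (0, 1).
1. V lies on line LY with LV:VY = 5:3 ⇒ V = (0, 3/8)
2. F lies on line BY with BF:FY = 1:3 ⇒ F = (3/4, 0)
3. T is where the line through V parallel to BF meets line LB ⇒ T = (5/8, 3/8)
T = L + t·(B−L) with t = 5/8, so LT:TB = t:(1−t) = 5/8:3/8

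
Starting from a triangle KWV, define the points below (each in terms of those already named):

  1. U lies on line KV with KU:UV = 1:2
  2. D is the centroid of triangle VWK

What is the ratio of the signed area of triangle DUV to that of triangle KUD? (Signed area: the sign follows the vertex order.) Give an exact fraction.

[DUV]:[KUD] = 2

Set K = (0, 0), W = (1, 0), V = (0, 1); any affine frame gives the same invariant.
1. U lies on line KV with KU:UV = 1:2 ⇒ U = (0, 1/3)
2. D is the centroid of triangle VWK ⇒ D = (1/3, 1/3)
2·[DUV] = -2/9, 2·[KUD] = -1/9
[DUV]:[KUD] = -2/9:-1/9 = 2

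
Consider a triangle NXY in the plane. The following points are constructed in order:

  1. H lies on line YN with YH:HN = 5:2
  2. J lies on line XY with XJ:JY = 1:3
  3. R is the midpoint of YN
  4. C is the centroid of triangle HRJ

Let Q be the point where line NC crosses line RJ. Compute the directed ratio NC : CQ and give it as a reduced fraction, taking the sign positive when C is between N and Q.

Set N = (0, 0), X = (1, 0), Y = (0, 1); any affine frame gives the same invariant.
1. H lies on line YN with YH:HN = 5:2 ⇒ H = (0, 2/7)
2. J lies on line XY with XJ:JY = 1:3 ⇒ J = (3/4, 1/4)
3. R is the midpoint of YN ⇒ R = (0, 1/2)
4. C is the centroid of triangle HRJ ⇒ C = (1/4, 29/84)
line NC meets RJ at Q = (7/24, 29/72)
C = N + t·(Q−N) with t = 6/7, so NC:CQ = 6/7:1/7

NC:CQ = 6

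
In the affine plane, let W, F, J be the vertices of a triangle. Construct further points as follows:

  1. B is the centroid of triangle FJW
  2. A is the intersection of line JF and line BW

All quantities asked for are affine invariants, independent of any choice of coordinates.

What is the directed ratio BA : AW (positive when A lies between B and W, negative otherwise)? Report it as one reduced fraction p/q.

Work in coordinates with W = (0, 0), F = (1, 0), J = (0, 1).
1. B is the centroid of triangle FJW ⇒ B = (1/3, 1/3)
2. A is the intersection of line JF and line BW ⇒ A = (1/2, 1/2)
A = B + t·(W−B) with t = -1/2, so BA:AW = t:(1−t) = -1/2:3/2

BA:AW = -1/3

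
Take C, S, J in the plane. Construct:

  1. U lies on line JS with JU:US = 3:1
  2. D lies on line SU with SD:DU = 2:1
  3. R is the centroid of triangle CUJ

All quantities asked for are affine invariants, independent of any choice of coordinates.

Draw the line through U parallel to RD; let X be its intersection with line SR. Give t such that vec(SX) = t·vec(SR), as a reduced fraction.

t = 3/2

Assign C = (0, 0), S = (1, 0), J = (0, 1) — the answer is frame-independent, so this choice is without loss of generality.
1. U lies on line JS with JU:US = 3:1 ⇒ U = (3/4, 1/4)
2. D lies on line SU with SD:DU = 2:1 ⇒ D = (5/6, 1/6)
3. R is the centroid of triangle CUJ ⇒ R = (1/4, 5/12)
through U parallel to RD: direction (7/12, -1/4); meets SR at X = (-1/8, 5/8)
X = S + t·(R−S) with t = 3/2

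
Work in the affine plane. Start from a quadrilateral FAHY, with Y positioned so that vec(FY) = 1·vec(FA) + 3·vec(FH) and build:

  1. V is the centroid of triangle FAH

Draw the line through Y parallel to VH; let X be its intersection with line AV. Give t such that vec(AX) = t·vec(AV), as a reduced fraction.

t = -3

Set F = (0, 0), A = (1, 0), H = (0, 1), Y = (1, 3); any affine frame gives the same invariant.
1. V is the centroid of triangle FAH ⇒ V = (1/3, 1/3)
through Y parallel to VH: direction (-1/3, 2/3); meets AV at X = (3, -1)
X = A + t·(V−A) with t = -3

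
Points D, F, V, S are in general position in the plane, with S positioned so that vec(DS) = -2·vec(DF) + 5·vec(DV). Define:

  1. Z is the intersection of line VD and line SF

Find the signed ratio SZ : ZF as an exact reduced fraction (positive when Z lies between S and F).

Work in coordinates with D = (0, 0), F = (1, 0), V = (0, 1), S = (-2, 5).
1. Z is the intersection of line VD and line SF ⇒ Z = (0, 5/3)
Z = S + t·(F−S) with t = 2/3, so SZ:ZF = t:(1−t) = 2/3:1/3

SZ:ZF = 2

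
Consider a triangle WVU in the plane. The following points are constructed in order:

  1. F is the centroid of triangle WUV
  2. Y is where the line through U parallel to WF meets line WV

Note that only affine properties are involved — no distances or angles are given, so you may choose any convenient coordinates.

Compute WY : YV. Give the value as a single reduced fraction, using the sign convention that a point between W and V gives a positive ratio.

Work in coordinates with W = (0, 0), V = (1, 0), U = (0, 1).
1. F is the centroid of triangle WUV ⇒ F = (1/3, 1/3)
2. Y is where the line through U parallel to WF meets line WV ⇒ Y = (-1, 0)
Y = W + t·(V−W) with t = -1, so WY:YV = t:(1−t) = -1:2

WY:YV = -1/2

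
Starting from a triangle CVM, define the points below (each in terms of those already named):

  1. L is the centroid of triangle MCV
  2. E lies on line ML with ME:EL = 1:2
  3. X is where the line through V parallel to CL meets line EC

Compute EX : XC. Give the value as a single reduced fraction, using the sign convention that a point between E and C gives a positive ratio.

EX:XC = -5/3

Assign C = (0, 0), V = (1, 0), M = (0, 1) — the answer is frame-independent, so this choice is without loss of generality.
1. L is the centroid of triangle MCV ⇒ L = (1/3, 1/3)
2. E lies on line ML with ME:EL = 1:2 ⇒ E = (1/9, 7/9)
3. X is where the line through V parallel to CL meets line EC ⇒ X = (-1/6, -7/6)
X = E + t·(C−E) with t = 5/2, so EX:XC = t:(1−t) = 5/2:-3/2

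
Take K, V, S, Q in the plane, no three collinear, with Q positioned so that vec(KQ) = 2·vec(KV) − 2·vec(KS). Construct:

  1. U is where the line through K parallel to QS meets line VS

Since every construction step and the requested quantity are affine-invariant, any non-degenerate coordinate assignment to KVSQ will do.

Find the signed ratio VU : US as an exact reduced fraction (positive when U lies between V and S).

Choose coordinates K = (0, 0), V = (1, 0), S = (0, 1), Q = (2, -2).
1. U is where the line through K parallel to QS meets line VS ⇒ U = (-2, 3)
U = V + t·(S−V) with t = 3, so VU:US = t:(1−t) = 3:-2

VU:US = -3/2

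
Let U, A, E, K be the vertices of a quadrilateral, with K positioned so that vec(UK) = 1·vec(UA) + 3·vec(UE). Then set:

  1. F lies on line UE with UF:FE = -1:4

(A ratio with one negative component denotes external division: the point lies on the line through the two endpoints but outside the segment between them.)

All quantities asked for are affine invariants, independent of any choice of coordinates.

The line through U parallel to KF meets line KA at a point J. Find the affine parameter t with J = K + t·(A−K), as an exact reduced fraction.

Set U = (0, 0), A = (1, 0), E = (0, 1), K = (1, 3); any affine frame gives the same invariant.
1. F lies on line UE with UF:FE = -1:4 ⇒ F = (0, -1/3)
through U parallel to KF: direction (-1, -10/3); meets KA at J = (1, 10/3)
J = K + t·(A−K) with t = -1/9

t = -1/9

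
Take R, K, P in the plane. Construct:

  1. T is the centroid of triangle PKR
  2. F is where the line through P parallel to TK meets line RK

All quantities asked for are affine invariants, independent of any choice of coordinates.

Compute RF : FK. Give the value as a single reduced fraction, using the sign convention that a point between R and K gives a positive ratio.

RF:FK = -2

Work in coordinates with R = (0, 0), K = (1, 0), P = (0, 1).
1. T is the centroid of triangle PKR ⇒ T = (1/3, 1/3)
2. F is where the line through P parallel to TK meets line RK ⇒ F = (2, 0)
F = R + t·(K−R) with t = 2, so RF:FK = t:(1−t) = 2:-1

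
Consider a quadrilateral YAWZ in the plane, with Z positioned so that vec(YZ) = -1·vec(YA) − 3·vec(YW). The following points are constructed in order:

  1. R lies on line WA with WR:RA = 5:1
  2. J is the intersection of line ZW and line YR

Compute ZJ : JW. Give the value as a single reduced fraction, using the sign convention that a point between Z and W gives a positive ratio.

Choose coordinates Y = (0, 0), A = (1, 0), W = (0, 1), Z = (-1, -3).
1. R lies on line WA with WR:RA = 5:1 ⇒ R = (5/6, 1/6)
2. J is the intersection of line ZW and line YR ⇒ J = (-5/19, -1/19)
J = Z + t·(W−Z) with t = 14/19, so ZJ:JW = t:(1−t) = 14/19:5/19

ZJ:JW = 14/5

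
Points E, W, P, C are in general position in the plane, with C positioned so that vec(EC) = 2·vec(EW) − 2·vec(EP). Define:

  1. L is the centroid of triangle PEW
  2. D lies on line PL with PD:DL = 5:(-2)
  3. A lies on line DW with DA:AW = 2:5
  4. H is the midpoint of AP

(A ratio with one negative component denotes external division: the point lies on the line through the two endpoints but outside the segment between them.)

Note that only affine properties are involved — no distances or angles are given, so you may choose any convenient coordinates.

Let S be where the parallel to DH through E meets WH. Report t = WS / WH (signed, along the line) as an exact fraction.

t = 72/35

Work in coordinates with E = (0, 0), W = (1, 0), P = (0, 1), C = (2, -2).
1. L is the centroid of triangle PEW ⇒ L = (1/3, 1/3)
2. D lies on line PL with PD:DL = 5:(-2) ⇒ D = (5/9, -1/9)
3. A lies on line DW with DA:AW = 2:5 ⇒ A = (43/63, -5/63)
4. H is the midpoint of AP ⇒ H = (43/126, 29/63)
through E parallel to DH: direction (-3/14, 4/7); meets WH at S = (-87/245, 232/245)
S = W + t·(H−W) with t = 72/35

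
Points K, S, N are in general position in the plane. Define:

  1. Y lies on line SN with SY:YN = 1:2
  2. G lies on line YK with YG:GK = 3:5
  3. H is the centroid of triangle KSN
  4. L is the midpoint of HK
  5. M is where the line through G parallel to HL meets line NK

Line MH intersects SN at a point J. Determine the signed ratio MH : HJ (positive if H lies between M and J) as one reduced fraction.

Work in coordinates with K = (0, 0), S = (1, 0), N = (0, 1).
1. Y lies on line SN with SY:YN = 1:2 ⇒ Y = (2/3, 1/3)
2. G lies on line YK with YG:GK = 3:5 ⇒ G = (5/12, 5/24)
3. H is the centroid of triangle KSN ⇒ H = (1/3, 1/3)
4. L is the midpoint of HK ⇒ L = (1/6, 1/6)
5. M is where the line through G parallel to HL meets line NK ⇒ M = (0, -5/24)
line MH meets SN at J = (29/63, 34/63)
H = M + t·(J−M) with t = 21/29, so MH:HJ = 21/29:8/29

MH:HJ = 21/8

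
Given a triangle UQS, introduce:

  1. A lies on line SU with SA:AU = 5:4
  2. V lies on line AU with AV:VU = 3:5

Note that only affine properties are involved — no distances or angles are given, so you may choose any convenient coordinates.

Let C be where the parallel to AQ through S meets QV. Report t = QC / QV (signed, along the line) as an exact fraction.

t = -10/3

Work in coordinates with U = (0, 0), Q = (1, 0), S = (0, 1).
1. A lies on line SU with SA:AU = 5:4 ⇒ A = (0, 4/9)
2. V lies on line AU with AV:VU = 3:5 ⇒ V = (0, 5/18)
through S parallel to AQ: direction (1, -4/9); meets QV at C = (13/3, -25/27)
C = Q + t·(V−Q) with t = -10/3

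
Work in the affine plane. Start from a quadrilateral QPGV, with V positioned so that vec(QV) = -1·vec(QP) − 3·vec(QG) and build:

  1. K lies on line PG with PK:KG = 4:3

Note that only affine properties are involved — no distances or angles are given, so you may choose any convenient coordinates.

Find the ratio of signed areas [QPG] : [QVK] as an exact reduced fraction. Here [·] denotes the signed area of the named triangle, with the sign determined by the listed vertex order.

[QPG]:[QVK] = 7/5

Assign Q = (0, 0), P = (1, 0), G = (0, 1), V = (-1, -3) — the answer is frame-independent, so this choice is without loss of generality.
1. K lies on line PG with PK:KG = 4:3 ⇒ K = (3/7, 4/7)
2·[QPG] = 1, 2·[QVK] = 5/7
[QPG]:[QVK] = 1:5/7 = 7/5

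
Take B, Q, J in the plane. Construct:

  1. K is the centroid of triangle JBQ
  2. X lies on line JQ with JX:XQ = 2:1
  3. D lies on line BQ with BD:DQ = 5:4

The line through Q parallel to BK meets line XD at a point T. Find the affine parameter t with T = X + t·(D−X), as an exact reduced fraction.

t = 3

Work in coordinates with B = (0, 0), Q = (1, 0), J = (0, 1).
1. K is the centroid of triangle JBQ ⇒ K = (1/3, 1/3)
2. X lies on line JQ with JX:XQ = 2:1 ⇒ X = (2/3, 1/3)
3. D lies on line BQ with BD:DQ = 5:4 ⇒ D = (5/9, 0)
through Q parallel to BK: direction (1/3, 1/3); meets XD at T = (1/3, -2/3)
T = X + t·(D−X) with t = 3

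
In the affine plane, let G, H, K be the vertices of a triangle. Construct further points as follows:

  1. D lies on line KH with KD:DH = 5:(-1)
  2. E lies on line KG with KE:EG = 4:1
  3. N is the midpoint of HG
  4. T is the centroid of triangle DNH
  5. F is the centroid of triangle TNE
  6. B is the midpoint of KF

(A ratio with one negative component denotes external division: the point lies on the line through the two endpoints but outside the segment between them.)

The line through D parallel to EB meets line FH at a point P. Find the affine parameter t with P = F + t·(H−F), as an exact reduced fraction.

t = 57/32

Assign G = (0, 0), H = (1, 0), K = (0, 1) — the answer is frame-independent, so this choice is without loss of generality.
1. D lies on line KH with KD:DH = 5:(-1) ⇒ D = (5/4, -1/4)
2. E lies on line KG with KE:EG = 4:1 ⇒ E = (0, 1/5)
3. N is the midpoint of HG ⇒ N = (1/2, 0)
4. T is the centroid of triangle DNH ⇒ T = (11/12, -1/12)
5. F is the centroid of triangle TNE ⇒ F = (17/36, 7/180)
6. B is the midpoint of KF ⇒ B = (17/72, 187/360)
through D parallel to EB: direction (17/72, 23/72); meets FH at P = (1627/1152, -35/1152)
P = F + t·(H−F) with t = 57/32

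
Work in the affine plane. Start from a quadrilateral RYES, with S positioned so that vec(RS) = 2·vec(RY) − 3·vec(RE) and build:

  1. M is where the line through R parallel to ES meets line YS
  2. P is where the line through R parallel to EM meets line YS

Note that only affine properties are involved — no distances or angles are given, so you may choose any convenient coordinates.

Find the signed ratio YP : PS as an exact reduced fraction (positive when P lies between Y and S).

YP:PS = -7/5

Assign R = (0, 0), Y = (1, 0), E = (0, 1), S = (2, -3) — the answer is frame-independent, so this choice is without loss of generality.
1. M is where the line through R parallel to ES meets line YS ⇒ M = (3, -6)
2. P is where the line through R parallel to EM meets line YS ⇒ P = (9/2, -21/2)
P = Y + t·(S−Y) with t = 7/2, so YP:PS = t:(1−t) = 7/2:-5/2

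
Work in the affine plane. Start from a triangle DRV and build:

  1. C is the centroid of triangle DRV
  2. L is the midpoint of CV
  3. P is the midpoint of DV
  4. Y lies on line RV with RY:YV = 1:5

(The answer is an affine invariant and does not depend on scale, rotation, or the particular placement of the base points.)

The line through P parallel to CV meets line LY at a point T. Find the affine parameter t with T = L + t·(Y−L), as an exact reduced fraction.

Choose coordinates D = (0, 0), R = (1, 0), V = (0, 1).
1. C is the centroid of triangle DRV ⇒ C = (1/3, 1/3)
2. L is the midpoint of CV ⇒ L = (1/6, 2/3)
3. P is the midpoint of DV ⇒ P = (0, 1/2)
4. Y lies on line RV with RY:YV = 1:5 ⇒ Y = (5/6, 1/6)
through P parallel to CV: direction (-1/3, 2/3); meets LY at T = (-7/30, 29/30)
T = L + t·(Y−L) with t = -3/5

t = -3/5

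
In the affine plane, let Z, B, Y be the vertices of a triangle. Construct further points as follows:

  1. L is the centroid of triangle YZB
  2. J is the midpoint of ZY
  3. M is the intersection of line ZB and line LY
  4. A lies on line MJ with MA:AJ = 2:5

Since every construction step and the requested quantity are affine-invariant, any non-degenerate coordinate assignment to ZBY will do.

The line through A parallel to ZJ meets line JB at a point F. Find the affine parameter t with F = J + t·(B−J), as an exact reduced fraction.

t = 5/14

Set Z = (0, 0), B = (1, 0), Y = (0, 1); any affine frame gives the same invariant.
1. L is the centroid of triangle YZB ⇒ L = (1/3, 1/3)
2. J is the midpoint of ZY ⇒ J = (0, 1/2)
3. M is the intersection of line ZB and line LY ⇒ M = (1/2, 0)
4. A lies on line MJ with MA:AJ = 2:5 ⇒ A = (5/14, 1/7)
through A parallel to ZJ: direction (0, 1/2); meets JB at F = (5/14, 9/28)
F = J + t·(B−J) with t = 5/14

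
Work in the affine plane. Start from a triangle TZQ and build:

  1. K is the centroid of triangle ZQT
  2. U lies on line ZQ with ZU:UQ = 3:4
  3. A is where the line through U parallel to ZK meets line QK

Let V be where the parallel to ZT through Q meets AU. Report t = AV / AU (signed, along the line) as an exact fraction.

t = -2

Choose coordinates T = (0, 0), Z = (1, 0), Q = (0, 1).
1. K is the centroid of triangle ZQT ⇒ K = (1/3, 1/3)
2. U lies on line ZQ with ZU:UQ = 3:4 ⇒ U = (4/7, 3/7)
3. A is where the line through U parallel to ZK meets line QK ⇒ A = (4/21, 13/21)
through Q parallel to ZT: direction (-1, 0); meets AU at V = (-4/7, 1)
V = A + t·(U−A) with t = -2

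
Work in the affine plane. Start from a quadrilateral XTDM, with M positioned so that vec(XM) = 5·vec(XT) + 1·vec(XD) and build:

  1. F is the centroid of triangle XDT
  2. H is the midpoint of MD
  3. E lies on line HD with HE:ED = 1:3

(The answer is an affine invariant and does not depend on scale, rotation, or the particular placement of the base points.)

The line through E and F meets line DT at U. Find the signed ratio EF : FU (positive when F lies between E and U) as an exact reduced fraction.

EF:FU = -53/8

Set X = (0, 0), T = (1, 0), D = (0, 1), M = (5, 1); any affine frame gives the same invariant.
1. F is the centroid of triangle XDT ⇒ F = (1/3, 1/3)
2. H is the midpoint of MD ⇒ H = (5/2, 1)
3. E lies on line HD with HE:ED = 1:3 ⇒ E = (15/8, 1)
line EF meets DT at U = (30/53, 23/53)
F = E + t·(U−E) with t = 53/45, so EF:FU = 53/45:-8/45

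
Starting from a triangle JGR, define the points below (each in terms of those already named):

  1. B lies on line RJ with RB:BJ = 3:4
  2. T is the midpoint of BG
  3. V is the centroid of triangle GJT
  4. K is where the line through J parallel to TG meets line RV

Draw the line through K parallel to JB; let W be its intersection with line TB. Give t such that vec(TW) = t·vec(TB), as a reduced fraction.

t = -8/13

Assign J = (0, 0), G = (1, 0), R = (0, 1) — the answer is frame-independent, so this choice is without loss of generality.
1. B lies on line RJ with RB:BJ = 3:4 ⇒ B = (0, 4/7)
2. T is the midpoint of BG ⇒ T = (1/2, 2/7)
3. V is the centroid of triangle GJT ⇒ V = (1/2, 2/21)
4. K is where the line through J parallel to TG meets line RV ⇒ K = (21/26, -6/13)
through K parallel to JB: direction (0, 4/7); meets TB at W = (21/26, 10/91)
W = T + t·(B−T) with t = -8/13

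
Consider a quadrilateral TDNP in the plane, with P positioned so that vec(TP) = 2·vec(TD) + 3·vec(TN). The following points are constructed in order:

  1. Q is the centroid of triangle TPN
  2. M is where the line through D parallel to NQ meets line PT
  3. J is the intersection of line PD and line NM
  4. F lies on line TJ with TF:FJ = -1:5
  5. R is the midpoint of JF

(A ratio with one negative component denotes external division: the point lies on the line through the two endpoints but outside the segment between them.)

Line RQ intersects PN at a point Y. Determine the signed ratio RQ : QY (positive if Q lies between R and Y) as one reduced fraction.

Choose coordinates T = (0, 0), D = (1, 0), N = (0, 1), P = (2, 3).
1. Q is the centroid of triangle TPN ⇒ Q = (2/3, 4/3)
2. M is where the line through D parallel to NQ meets line PT ⇒ M = (-1/2, -3/4)
3. J is the intersection of line PD and line NM ⇒ J = (-8, -27)
4. F lies on line TJ with TF:FJ = -1:5 ⇒ F = (2, 27/4)
5. R is the midpoint of JF ⇒ R = (-3, -81/8)
line RQ meets PN at Y = (14/17, 31/17)
Q = R + t·(Y−R) with t = 187/195, so RQ:QY = 187/195:8/195

RQ:QY = 187/8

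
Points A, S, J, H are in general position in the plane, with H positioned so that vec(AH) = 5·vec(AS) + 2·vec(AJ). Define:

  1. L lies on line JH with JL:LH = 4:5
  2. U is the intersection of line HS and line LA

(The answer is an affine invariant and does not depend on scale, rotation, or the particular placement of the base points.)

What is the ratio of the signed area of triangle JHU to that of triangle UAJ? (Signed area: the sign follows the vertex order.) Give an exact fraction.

[JHU]:[UAJ] = -15/4

Choose coordinates A = (0, 0), S = (1, 0), J = (0, 1), H = (5, 2).
1. L lies on line JH with JL:LH = 4:5 ⇒ L = (20/9, 13/9)
2. U is the intersection of line HS and line LA ⇒ U = (-10/3, -13/6)
2·[JHU] = -25/2, 2·[UAJ] = 10/3
[JHU]:[UAJ] = -25/2:10/3 = -15/4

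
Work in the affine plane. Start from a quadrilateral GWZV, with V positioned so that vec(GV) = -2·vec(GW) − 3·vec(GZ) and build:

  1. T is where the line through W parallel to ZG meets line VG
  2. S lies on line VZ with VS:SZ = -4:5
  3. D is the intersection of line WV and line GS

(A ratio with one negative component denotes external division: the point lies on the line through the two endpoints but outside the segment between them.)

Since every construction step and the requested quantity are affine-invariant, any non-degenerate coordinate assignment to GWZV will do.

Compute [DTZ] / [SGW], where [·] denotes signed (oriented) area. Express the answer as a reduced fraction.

[DTZ]:[SGW] = -23/171

Assign G = (0, 0), W = (1, 0), Z = (0, 1), V = (-2, -3) — the answer is frame-independent, so this choice is without loss of generality.
1. T is where the line through W parallel to ZG meets line VG ⇒ T = (1, 3/2)
2. S lies on line VZ with VS:SZ = -4:5 ⇒ S = (-10, -19)
3. D is the intersection of line WV and line GS ⇒ D = (-10/9, -19/9)
2·[DTZ] = 23/9, 2·[SGW] = -19
[DTZ]:[SGW] = 23/9:-19 = -23/171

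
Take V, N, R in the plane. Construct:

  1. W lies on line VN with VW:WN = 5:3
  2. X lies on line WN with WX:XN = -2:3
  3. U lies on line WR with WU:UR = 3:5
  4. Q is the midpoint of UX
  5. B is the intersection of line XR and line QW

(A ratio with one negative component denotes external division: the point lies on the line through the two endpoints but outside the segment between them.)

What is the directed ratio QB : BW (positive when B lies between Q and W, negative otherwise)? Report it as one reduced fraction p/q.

QB:BW = -5/16

Choose coordinates V = (0, 0), N = (1, 0), R = (0, 1).
1. W lies on line VN with VW:WN = 5:3 ⇒ W = (5/8, 0)
2. X lies on line WN with WX:XN = -2:3 ⇒ X = (-1/8, 0)
3. U lies on line WR with WU:UR = 3:5 ⇒ U = (25/64, 3/8)
4. Q is the midpoint of UX ⇒ Q = (17/128, 3/16)
5. B is the intersection of line XR and line QW ⇒ B = (-1/11, 3/11)
B = Q + t·(W−Q) with t = -5/11, so QB:BW = t:(1−t) = -5/11:16/11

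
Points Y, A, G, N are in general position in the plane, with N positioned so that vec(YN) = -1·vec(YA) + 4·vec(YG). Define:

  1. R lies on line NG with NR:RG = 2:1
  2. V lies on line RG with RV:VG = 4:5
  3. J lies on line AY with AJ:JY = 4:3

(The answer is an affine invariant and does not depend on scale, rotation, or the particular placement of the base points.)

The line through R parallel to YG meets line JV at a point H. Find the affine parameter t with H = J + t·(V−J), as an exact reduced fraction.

t = 36/29

Assign Y = (0, 0), A = (1, 0), G = (0, 1), N = (-1, 4) — the answer is frame-independent, so this choice is without loss of generality.
1. R lies on line NG with NR:RG = 2:1 ⇒ R = (-1/3, 2)
2. V lies on line RG with RV:VG = 4:5 ⇒ V = (-5/27, 14/9)
3. J lies on line AY with AJ:JY = 4:3 ⇒ J = (3/7, 0)
through R parallel to YG: direction (0, 1); meets JV at H = (-1/3, 56/29)
H = J + t·(V−J) with t = 36/29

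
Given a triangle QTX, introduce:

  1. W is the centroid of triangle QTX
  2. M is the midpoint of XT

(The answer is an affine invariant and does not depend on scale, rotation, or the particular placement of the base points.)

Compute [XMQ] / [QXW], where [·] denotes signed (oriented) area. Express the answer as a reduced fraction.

[XMQ]:[QXW] = 3/2

Choose coordinates Q = (0, 0), T = (1, 0), X = (0, 1).
1. W is the centroid of triangle QTX ⇒ W = (1/3, 1/3)
2. M is the midpoint of XT ⇒ M = (1/2, 1/2)
2·[XMQ] = -1/2, 2·[QXW] = -1/3
[XMQ]:[QXW] = -1/2:-1/3 = 3/2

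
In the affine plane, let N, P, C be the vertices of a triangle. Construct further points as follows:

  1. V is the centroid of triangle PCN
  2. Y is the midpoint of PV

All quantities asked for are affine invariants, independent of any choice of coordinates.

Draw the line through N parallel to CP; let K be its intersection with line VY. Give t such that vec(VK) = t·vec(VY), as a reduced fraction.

Assign N = (0, 0), P = (1, 0), C = (0, 1) — the answer is frame-independent, so this choice is without loss of generality.
1. V is the centroid of triangle PCN ⇒ V = (1/3, 1/3)
2. Y is the midpoint of PV ⇒ Y = (2/3, 1/6)
through N parallel to CP: direction (1, -1); meets VY at K = (-1, 1)
K = V + t·(Y−V) with t = -4

t = -4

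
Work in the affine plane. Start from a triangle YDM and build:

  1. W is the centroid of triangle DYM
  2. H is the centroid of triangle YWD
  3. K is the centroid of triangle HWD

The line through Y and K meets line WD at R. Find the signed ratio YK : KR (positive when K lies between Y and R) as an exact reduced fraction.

YK:KR = 8

Choose coordinates Y = (0, 0), D = (1, 0), M = (0, 1).
1. W is the centroid of triangle DYM ⇒ W = (1/3, 1/3)
2. H is the centroid of triangle YWD ⇒ H = (4/9, 1/9)
3. K is the centroid of triangle HWD ⇒ K = (16/27, 4/27)
line YK meets WD at R = (2/3, 1/6)
K = Y + t·(R−Y) with t = 8/9, so YK:KR = 8/9:1/9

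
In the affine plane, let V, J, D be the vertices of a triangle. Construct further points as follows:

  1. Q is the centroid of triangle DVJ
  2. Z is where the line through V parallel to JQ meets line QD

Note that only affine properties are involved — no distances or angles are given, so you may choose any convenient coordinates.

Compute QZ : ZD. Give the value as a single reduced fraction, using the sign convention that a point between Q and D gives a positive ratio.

Set V = (0, 0), J = (1, 0), D = (0, 1); any affine frame gives the same invariant.
1. Q is the centroid of triangle DVJ ⇒ Q = (1/3, 1/3)
2. Z is where the line through V parallel to JQ meets line QD ⇒ Z = (2/3, -1/3)
Z = Q + t·(D−Q) with t = -1, so QZ:ZD = t:(1−t) = -1:2

QZ:ZD = -1/2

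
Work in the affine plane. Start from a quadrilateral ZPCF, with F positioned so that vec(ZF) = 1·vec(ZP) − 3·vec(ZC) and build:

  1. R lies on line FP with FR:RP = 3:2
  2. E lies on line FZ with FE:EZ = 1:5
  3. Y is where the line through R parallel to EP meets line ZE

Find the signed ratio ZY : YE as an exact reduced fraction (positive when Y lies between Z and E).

ZY:YE = -27/2

Choose coordinates Z = (0, 0), P = (1, 0), C = (0, 1), F = (1, -3).
1. R lies on line FP with FR:RP = 3:2 ⇒ R = (1, -6/5)
2. E lies on line FZ with FE:EZ = 1:5 ⇒ E = (5/6, -5/2)
3. Y is where the line through R parallel to EP meets line ZE ⇒ Y = (9/10, -27/10)
Y = Z + t·(E−Z) with t = 27/25, so ZY:YE = t:(1−t) = 27/25:-2/25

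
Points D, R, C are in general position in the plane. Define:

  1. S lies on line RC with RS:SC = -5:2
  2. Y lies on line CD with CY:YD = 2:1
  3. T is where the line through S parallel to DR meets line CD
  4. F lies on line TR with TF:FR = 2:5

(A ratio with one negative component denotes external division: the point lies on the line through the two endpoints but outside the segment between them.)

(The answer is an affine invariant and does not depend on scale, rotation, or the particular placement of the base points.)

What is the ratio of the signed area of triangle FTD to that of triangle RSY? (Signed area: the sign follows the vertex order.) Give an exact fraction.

Work in coordinates with D = (0, 0), R = (1, 0), C = (0, 1).
1. S lies on line RC with RS:SC = -5:2 ⇒ S = (-2/3, 5/3)
2. Y lies on line CD with CY:YD = 2:1 ⇒ Y = (0, 1/3)
3. T is where the line through S parallel to DR meets line CD ⇒ T = (0, 5/3)
4. F lies on line TR with TF:FR = 2:5 ⇒ F = (2/7, 25/21)
2·[FTD] = 10/21, 2·[RSY] = 10/9
[FTD]:[RSY] = 10/21:10/9 = 3/7

[FTD]:[RSY] = 3/7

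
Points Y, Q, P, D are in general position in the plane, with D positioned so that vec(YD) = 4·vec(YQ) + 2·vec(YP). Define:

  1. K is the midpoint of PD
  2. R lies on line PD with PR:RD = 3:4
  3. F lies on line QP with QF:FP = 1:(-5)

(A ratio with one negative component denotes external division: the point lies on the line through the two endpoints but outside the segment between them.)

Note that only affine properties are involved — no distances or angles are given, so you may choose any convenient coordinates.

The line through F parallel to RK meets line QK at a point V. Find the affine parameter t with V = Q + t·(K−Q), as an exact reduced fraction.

t = -1/4

Set Y = (0, 0), Q = (1, 0), P = (0, 1), D = (4, 2); any affine frame gives the same invariant.
1. K is the midpoint of PD ⇒ K = (2, 3/2)
2. R lies on line PD with PR:RD = 3:4 ⇒ R = (12/7, 10/7)
3. F lies on line QP with QF:FP = 1:(-5) ⇒ F = (5/4, -1/4)
through F parallel to RK: direction (2/7, 1/14); meets QK at V = (3/4, -3/8)
V = Q + t·(K−Q) with t = -1/4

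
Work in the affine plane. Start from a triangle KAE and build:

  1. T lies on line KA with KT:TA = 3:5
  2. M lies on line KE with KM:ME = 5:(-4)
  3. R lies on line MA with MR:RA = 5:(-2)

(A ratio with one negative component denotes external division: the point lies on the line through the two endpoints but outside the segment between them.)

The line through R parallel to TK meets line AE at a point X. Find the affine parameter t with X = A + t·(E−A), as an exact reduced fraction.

t = -10/3

Choose coordinates K = (0, 0), A = (1, 0), E = (0, 1).
1. T lies on line KA with KT:TA = 3:5 ⇒ T = (3/8, 0)
2. M lies on line KE with KM:ME = 5:(-4) ⇒ M = (0, 5)
3. R lies on line MA with MR:RA = 5:(-2) ⇒ R = (5/3, -10/3)
through R parallel to TK: direction (-3/8, 0); meets AE at X = (13/3, -10/3)
X = A + t·(E−A) with t = -10/3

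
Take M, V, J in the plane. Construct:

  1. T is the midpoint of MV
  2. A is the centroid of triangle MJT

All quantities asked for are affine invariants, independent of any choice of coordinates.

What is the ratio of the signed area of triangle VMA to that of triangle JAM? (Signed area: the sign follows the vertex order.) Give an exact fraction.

Choose coordinates M = (0, 0), V = (1, 0), J = (0, 1).
1. T is the midpoint of MV ⇒ T = (1/2, 0)
2. A is the centroid of triangle MJT ⇒ A = (1/6, 1/3)
2·[VMA] = -1/3, 2·[JAM] = -1/6
[VMA]:[JAM] = -1/3:-1/6 = 2

[VMA]:[JAM] = 2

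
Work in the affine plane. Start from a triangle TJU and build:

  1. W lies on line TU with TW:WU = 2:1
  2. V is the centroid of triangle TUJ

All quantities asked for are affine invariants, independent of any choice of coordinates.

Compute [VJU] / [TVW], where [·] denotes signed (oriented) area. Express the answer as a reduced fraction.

[VJU]:[TVW] = 3/2

Work in coordinates with T = (0, 0), J = (1, 0), U = (0, 1).
1. W lies on line TU with TW:WU = 2:1 ⇒ W = (0, 2/3)
2. V is the centroid of triangle TUJ ⇒ V = (1/3, 1/3)
2·[VJU] = 1/3, 2·[TVW] = 2/9
[VJU]:[TVW] = 1/3:2/9 = 3/2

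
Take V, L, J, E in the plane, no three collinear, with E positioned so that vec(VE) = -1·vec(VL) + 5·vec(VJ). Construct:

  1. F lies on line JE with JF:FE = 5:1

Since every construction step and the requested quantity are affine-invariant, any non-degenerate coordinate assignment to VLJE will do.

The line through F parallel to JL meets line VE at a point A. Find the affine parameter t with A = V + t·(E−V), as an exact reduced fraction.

t = 7/8

Choose coordinates V = (0, 0), L = (1, 0), J = (0, 1), E = (-1, 5).
1. F lies on line JE with JF:FE = 5:1 ⇒ F = (-5/6, 13/3)
through F parallel to JL: direction (1, -1); meets VE at A = (-7/8, 35/8)
A = V + t·(E−V) with t = 7/8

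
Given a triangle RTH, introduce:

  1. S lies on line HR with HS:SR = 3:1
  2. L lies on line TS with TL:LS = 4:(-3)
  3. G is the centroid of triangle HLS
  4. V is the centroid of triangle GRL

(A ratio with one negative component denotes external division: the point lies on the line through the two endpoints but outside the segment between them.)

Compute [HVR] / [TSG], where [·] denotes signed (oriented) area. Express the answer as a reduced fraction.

Work in coordinates with R = (0, 0), T = (1, 0), H = (0, 1).
1. S lies on line HR with HS:SR = 3:1 ⇒ S = (0, 1/4)
2. L lies on line TS with TL:LS = 4:(-3) ⇒ L = (-3, 1)
3. G is the centroid of triangle HLS ⇒ G = (-1, 3/4)
4. V is the centroid of triangle GRL ⇒ V = (-4/3, 7/12)
2·[HVR] = 4/3, 2·[TSG] = -1/4
[HVR]:[TSG] = 4/3:-1/4 = -16/3

[HVR]:[TSG] = -16/3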